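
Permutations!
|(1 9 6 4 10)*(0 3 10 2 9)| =4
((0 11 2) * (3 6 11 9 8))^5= (0 11 3 9 2 6 8)= [11, 1, 6, 9, 4, 5, 8, 7, 0, 2, 10, 3]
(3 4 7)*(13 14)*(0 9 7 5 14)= (0 9 7 3 4 5 14 13)= [9, 1, 2, 4, 5, 14, 6, 3, 8, 7, 10, 11, 12, 0, 13]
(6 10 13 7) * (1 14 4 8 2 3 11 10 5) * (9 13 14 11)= (1 11 10 14 4 8 2 3 9 13 7 6 5)= [0, 11, 3, 9, 8, 1, 5, 6, 2, 13, 14, 10, 12, 7, 4]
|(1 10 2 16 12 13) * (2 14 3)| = 8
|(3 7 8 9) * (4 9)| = |(3 7 8 4 9)| = 5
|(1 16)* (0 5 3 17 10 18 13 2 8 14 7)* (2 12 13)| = |(0 5 3 17 10 18 2 8 14 7)(1 16)(12 13)| = 10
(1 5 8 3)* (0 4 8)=(0 4 8 3 1 5)=[4, 5, 2, 1, 8, 0, 6, 7, 3]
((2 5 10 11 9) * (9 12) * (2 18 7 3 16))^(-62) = [0, 1, 3, 18, 4, 16, 6, 9, 8, 11, 2, 5, 10, 13, 14, 15, 7, 17, 12] = (2 3 18 12 10)(5 16 7 9 11)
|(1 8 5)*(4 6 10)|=|(1 8 5)(4 6 10)|=3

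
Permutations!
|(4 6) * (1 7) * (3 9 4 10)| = 10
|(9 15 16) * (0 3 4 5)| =|(0 3 4 5)(9 15 16)| =12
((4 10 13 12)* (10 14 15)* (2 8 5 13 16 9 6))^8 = (2 10 12)(4 8 16)(5 9 14)(6 15 13) = [0, 1, 10, 3, 8, 9, 15, 7, 16, 14, 12, 11, 2, 6, 5, 13, 4]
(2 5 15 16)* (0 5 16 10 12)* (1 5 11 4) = (0 11 4 1 5 15 10 12)(2 16) = [11, 5, 16, 3, 1, 15, 6, 7, 8, 9, 12, 4, 0, 13, 14, 10, 2]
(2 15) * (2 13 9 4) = (2 15 13 9 4) = [0, 1, 15, 3, 2, 5, 6, 7, 8, 4, 10, 11, 12, 9, 14, 13]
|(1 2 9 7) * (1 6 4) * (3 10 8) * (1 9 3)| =20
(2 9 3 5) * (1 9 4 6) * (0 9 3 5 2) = (0 9 5)(1 3 2 4 6) = [9, 3, 4, 2, 6, 0, 1, 7, 8, 5]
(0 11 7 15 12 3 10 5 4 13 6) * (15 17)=(0 11 7 17 15 12 3 10 5 4 13 6)=[11, 1, 2, 10, 13, 4, 0, 17, 8, 9, 5, 7, 3, 6, 14, 12, 16, 15]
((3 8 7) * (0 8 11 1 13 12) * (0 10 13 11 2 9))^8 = (0 7 2)(3 9 8)(10 12 13) = [7, 1, 0, 9, 4, 5, 6, 2, 3, 8, 12, 11, 13, 10]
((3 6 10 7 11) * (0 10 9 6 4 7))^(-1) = (0 10)(3 11 7 4)(6 9) = [10, 1, 2, 11, 3, 5, 9, 4, 8, 6, 0, 7]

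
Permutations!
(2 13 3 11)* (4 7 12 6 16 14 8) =(2 13 3 11)(4 7 12 6 16 14 8) =[0, 1, 13, 11, 7, 5, 16, 12, 4, 9, 10, 2, 6, 3, 8, 15, 14]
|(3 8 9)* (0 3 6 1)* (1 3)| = 4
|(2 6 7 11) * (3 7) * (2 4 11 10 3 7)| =|(2 6 7 10 3)(4 11)| =10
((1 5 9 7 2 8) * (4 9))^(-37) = (1 2 9 5 8 7 4) = [0, 2, 9, 3, 1, 8, 6, 4, 7, 5]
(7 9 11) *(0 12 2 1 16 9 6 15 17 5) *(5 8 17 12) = [5, 16, 1, 3, 4, 0, 15, 6, 17, 11, 10, 7, 2, 13, 14, 12, 9, 8] = (0 5)(1 16 9 11 7 6 15 12 2)(8 17)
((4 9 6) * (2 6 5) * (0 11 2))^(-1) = (0 5 9 4 6 2 11) = [5, 1, 11, 3, 6, 9, 2, 7, 8, 4, 10, 0]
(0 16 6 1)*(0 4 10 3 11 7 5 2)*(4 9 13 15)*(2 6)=(0 16 2)(1 9 13 15 4 10 3 11 7 5 6)=[16, 9, 0, 11, 10, 6, 1, 5, 8, 13, 3, 7, 12, 15, 14, 4, 2]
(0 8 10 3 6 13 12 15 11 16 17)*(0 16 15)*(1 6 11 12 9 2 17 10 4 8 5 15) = (0 5 15 12)(1 6 13 9 2 17 16 10 3 11)(4 8) = [5, 6, 17, 11, 8, 15, 13, 7, 4, 2, 3, 1, 0, 9, 14, 12, 10, 16]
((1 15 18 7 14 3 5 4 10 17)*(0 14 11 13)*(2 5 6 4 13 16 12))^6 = (0 17 16 14 1 12 3 15 2 6 18 5 4 7 13 10 11) = [17, 12, 6, 15, 7, 4, 18, 13, 8, 9, 11, 0, 3, 10, 1, 2, 14, 16, 5]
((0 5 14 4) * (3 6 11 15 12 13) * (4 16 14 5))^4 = (16)(3 12 11)(6 13 15) = [0, 1, 2, 12, 4, 5, 13, 7, 8, 9, 10, 3, 11, 15, 14, 6, 16]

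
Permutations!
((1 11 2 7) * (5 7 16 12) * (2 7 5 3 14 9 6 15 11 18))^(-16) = (1 6 12)(2 11 14)(3 18 15)(7 9 16) = [0, 6, 11, 18, 4, 5, 12, 9, 8, 16, 10, 14, 1, 13, 2, 3, 7, 17, 15]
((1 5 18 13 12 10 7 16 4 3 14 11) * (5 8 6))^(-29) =[0, 11, 2, 4, 16, 6, 8, 10, 1, 9, 12, 14, 13, 18, 3, 15, 7, 17, 5] =(1 11 14 3 4 16 7 10 12 13 18 5 6 8)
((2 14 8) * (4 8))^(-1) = (2 8 4 14) = [0, 1, 8, 3, 14, 5, 6, 7, 4, 9, 10, 11, 12, 13, 2]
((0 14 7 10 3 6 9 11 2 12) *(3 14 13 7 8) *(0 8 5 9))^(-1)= (0 6 3 8 12 2 11 9 5 14 10 7 13)= [6, 1, 11, 8, 4, 14, 3, 13, 12, 5, 7, 9, 2, 0, 10]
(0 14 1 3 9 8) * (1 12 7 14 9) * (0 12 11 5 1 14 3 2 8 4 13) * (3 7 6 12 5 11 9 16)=(0 16 3 14 9 4 13)(1 2 8 5)(6 12)=[16, 2, 8, 14, 13, 1, 12, 7, 5, 4, 10, 11, 6, 0, 9, 15, 3]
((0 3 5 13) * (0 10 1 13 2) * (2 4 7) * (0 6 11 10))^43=(0 13 1 10 11 6 2 7 4 5 3)=[13, 10, 7, 0, 5, 3, 2, 4, 8, 9, 11, 6, 12, 1]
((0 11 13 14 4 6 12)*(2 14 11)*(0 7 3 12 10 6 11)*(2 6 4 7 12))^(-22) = (0 10 11)(2 7)(3 14)(4 13 6) = [10, 1, 7, 14, 13, 5, 4, 2, 8, 9, 11, 0, 12, 6, 3]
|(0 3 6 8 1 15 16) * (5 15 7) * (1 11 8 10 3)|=|(0 1 7 5 15 16)(3 6 10)(8 11)|=6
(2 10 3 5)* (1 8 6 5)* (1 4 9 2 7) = [0, 8, 10, 4, 9, 7, 5, 1, 6, 2, 3] = (1 8 6 5 7)(2 10 3 4 9)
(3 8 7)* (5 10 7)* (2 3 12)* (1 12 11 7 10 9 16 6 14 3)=(1 12 2)(3 8 5 9 16 6 14)(7 11)=[0, 12, 1, 8, 4, 9, 14, 11, 5, 16, 10, 7, 2, 13, 3, 15, 6]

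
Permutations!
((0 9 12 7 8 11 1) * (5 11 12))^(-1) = (0 1 11 5 9)(7 12 8) = [1, 11, 2, 3, 4, 9, 6, 12, 7, 0, 10, 5, 8]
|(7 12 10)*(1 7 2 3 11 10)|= 12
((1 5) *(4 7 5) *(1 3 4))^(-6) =(3 7)(4 5) =[0, 1, 2, 7, 5, 4, 6, 3]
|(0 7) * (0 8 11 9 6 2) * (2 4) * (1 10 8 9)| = 12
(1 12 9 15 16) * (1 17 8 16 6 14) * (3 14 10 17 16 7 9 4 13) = [0, 12, 2, 14, 13, 5, 10, 9, 7, 15, 17, 11, 4, 3, 1, 6, 16, 8] = (1 12 4 13 3 14)(6 10 17 8 7 9 15)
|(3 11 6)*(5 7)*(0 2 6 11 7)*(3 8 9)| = |(11)(0 2 6 8 9 3 7 5)| = 8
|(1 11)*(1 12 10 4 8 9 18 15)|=|(1 11 12 10 4 8 9 18 15)|=9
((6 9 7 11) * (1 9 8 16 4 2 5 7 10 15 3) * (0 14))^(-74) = (1 9 10 15 3)(2 16 6 7)(4 8 11 5) = [0, 9, 16, 1, 8, 4, 7, 2, 11, 10, 15, 5, 12, 13, 14, 3, 6]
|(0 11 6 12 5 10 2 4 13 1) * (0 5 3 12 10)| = |(0 11 6 10 2 4 13 1 5)(3 12)| = 18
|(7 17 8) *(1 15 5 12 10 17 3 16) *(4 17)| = 11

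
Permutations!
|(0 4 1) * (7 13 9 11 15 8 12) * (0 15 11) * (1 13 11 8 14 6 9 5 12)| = 13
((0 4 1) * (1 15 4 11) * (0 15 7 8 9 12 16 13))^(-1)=[13, 11, 2, 3, 15, 5, 6, 4, 7, 8, 10, 0, 9, 16, 14, 1, 12]=(0 13 16 12 9 8 7 4 15 1 11)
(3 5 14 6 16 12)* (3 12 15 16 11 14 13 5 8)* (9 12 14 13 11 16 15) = (3 8)(5 11 13)(6 16 9 12 14) = [0, 1, 2, 8, 4, 11, 16, 7, 3, 12, 10, 13, 14, 5, 6, 15, 9]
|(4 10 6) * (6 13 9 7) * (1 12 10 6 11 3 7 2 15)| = 42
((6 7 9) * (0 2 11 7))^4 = (0 9 11)(2 6 7) = [9, 1, 6, 3, 4, 5, 7, 2, 8, 11, 10, 0]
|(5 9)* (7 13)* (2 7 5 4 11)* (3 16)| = |(2 7 13 5 9 4 11)(3 16)| = 14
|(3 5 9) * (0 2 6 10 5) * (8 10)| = 8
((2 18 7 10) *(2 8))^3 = [0, 1, 10, 3, 4, 5, 6, 2, 7, 9, 18, 11, 12, 13, 14, 15, 16, 17, 8] = (2 10 18 8 7)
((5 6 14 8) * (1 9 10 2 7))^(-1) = (1 7 2 10 9)(5 8 14 6) = [0, 7, 10, 3, 4, 8, 5, 2, 14, 1, 9, 11, 12, 13, 6]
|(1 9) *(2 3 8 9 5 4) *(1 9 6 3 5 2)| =|(9)(1 2 5 4)(3 8 6)| =12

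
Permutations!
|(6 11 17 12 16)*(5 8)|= |(5 8)(6 11 17 12 16)|= 10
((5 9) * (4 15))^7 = (4 15)(5 9) = [0, 1, 2, 3, 15, 9, 6, 7, 8, 5, 10, 11, 12, 13, 14, 4]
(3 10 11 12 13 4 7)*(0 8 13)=(0 8 13 4 7 3 10 11 12)=[8, 1, 2, 10, 7, 5, 6, 3, 13, 9, 11, 12, 0, 4]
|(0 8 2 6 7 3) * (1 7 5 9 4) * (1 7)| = |(0 8 2 6 5 9 4 7 3)| = 9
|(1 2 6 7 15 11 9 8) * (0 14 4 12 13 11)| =13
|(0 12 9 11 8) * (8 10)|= 6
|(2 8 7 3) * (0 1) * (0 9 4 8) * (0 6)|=9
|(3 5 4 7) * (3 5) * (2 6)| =|(2 6)(4 7 5)| =6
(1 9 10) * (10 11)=(1 9 11 10)=[0, 9, 2, 3, 4, 5, 6, 7, 8, 11, 1, 10]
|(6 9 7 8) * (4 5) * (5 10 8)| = 7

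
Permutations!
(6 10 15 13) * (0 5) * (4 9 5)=(0 4 9 5)(6 10 15 13)=[4, 1, 2, 3, 9, 0, 10, 7, 8, 5, 15, 11, 12, 6, 14, 13]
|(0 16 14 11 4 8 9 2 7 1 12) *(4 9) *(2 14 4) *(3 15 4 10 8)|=|(0 16 10 8 2 7 1 12)(3 15 4)(9 14 11)|=24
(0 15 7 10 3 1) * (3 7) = (0 15 3 1)(7 10) = [15, 0, 2, 1, 4, 5, 6, 10, 8, 9, 7, 11, 12, 13, 14, 3]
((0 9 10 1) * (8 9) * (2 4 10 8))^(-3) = (0 4 1 2 10)(8 9) = [4, 2, 10, 3, 1, 5, 6, 7, 9, 8, 0]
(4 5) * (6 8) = (4 5)(6 8) = [0, 1, 2, 3, 5, 4, 8, 7, 6]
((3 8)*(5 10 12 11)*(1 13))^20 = [0, 1, 2, 3, 4, 5, 6, 7, 8, 9, 10, 11, 12, 13] = (13)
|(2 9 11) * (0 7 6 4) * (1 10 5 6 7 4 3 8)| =|(0 4)(1 10 5 6 3 8)(2 9 11)| =6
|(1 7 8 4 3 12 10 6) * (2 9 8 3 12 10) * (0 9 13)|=|(0 9 8 4 12 2 13)(1 7 3 10 6)|=35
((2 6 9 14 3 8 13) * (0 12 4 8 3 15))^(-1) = [15, 1, 13, 3, 12, 5, 2, 7, 4, 6, 10, 11, 0, 8, 9, 14] = (0 15 14 9 6 2 13 8 4 12)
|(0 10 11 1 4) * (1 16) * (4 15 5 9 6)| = 10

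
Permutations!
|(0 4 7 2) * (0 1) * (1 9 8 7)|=12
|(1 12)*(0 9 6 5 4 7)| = |(0 9 6 5 4 7)(1 12)| = 6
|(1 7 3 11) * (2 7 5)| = 6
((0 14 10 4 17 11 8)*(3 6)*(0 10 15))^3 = (3 6)(4 8 17 10 11) = [0, 1, 2, 6, 8, 5, 3, 7, 17, 9, 11, 4, 12, 13, 14, 15, 16, 10]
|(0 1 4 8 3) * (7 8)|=6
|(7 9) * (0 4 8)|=6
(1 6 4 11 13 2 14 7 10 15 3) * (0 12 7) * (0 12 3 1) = [3, 6, 14, 0, 11, 5, 4, 10, 8, 9, 15, 13, 7, 2, 12, 1] = (0 3)(1 6 4 11 13 2 14 12 7 10 15)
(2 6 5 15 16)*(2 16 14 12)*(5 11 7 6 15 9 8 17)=(2 15 14 12)(5 9 8 17)(6 11 7)=[0, 1, 15, 3, 4, 9, 11, 6, 17, 8, 10, 7, 2, 13, 12, 14, 16, 5]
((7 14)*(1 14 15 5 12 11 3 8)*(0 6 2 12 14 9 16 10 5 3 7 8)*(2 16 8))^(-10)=(0 16 5 2 11 15)(1 8 9)(3 6 10 14 12 7)=[16, 8, 11, 6, 4, 2, 10, 3, 9, 1, 14, 15, 7, 13, 12, 0, 5]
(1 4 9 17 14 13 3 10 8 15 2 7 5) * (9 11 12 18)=(1 4 11 12 18 9 17 14 13 3 10 8 15 2 7 5)=[0, 4, 7, 10, 11, 1, 6, 5, 15, 17, 8, 12, 18, 3, 13, 2, 16, 14, 9]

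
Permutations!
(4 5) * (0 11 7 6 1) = (0 11 7 6 1)(4 5) = [11, 0, 2, 3, 5, 4, 1, 6, 8, 9, 10, 7]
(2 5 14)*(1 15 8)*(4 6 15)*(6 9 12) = (1 4 9 12 6 15 8)(2 5 14) = [0, 4, 5, 3, 9, 14, 15, 7, 1, 12, 10, 11, 6, 13, 2, 8]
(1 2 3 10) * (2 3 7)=(1 3 10)(2 7)=[0, 3, 7, 10, 4, 5, 6, 2, 8, 9, 1]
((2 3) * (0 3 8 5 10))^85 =[3, 1, 8, 2, 4, 10, 6, 7, 5, 9, 0] =(0 3 2 8 5 10)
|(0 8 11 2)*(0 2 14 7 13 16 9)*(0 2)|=|(0 8 11 14 7 13 16 9 2)|=9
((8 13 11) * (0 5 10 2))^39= (13)(0 2 10 5)= [2, 1, 10, 3, 4, 0, 6, 7, 8, 9, 5, 11, 12, 13]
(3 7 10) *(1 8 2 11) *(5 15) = (1 8 2 11)(3 7 10)(5 15) = [0, 8, 11, 7, 4, 15, 6, 10, 2, 9, 3, 1, 12, 13, 14, 5]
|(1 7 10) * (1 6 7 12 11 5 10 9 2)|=9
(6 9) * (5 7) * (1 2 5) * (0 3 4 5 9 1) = [3, 2, 9, 4, 5, 7, 1, 0, 8, 6] = (0 3 4 5 7)(1 2 9 6)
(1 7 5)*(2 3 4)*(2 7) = (1 2 3 4 7 5) = [0, 2, 3, 4, 7, 1, 6, 5]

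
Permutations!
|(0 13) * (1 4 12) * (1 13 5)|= 6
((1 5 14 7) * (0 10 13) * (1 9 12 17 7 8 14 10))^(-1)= (0 13 10 5 1)(7 17 12 9)(8 14)= [13, 0, 2, 3, 4, 1, 6, 17, 14, 7, 5, 11, 9, 10, 8, 15, 16, 12]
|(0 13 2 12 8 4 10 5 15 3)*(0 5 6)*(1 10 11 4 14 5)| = 12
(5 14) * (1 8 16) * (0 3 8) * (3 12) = (0 12 3 8 16 1)(5 14) = [12, 0, 2, 8, 4, 14, 6, 7, 16, 9, 10, 11, 3, 13, 5, 15, 1]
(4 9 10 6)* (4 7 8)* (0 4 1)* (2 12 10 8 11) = [4, 0, 12, 3, 9, 5, 7, 11, 1, 8, 6, 2, 10] = (0 4 9 8 1)(2 12 10 6 7 11)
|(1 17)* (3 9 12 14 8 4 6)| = |(1 17)(3 9 12 14 8 4 6)| = 14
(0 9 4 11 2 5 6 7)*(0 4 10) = [9, 1, 5, 3, 11, 6, 7, 4, 8, 10, 0, 2] = (0 9 10)(2 5 6 7 4 11)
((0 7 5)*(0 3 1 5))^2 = [0, 3, 2, 5, 4, 1, 6, 7] = (7)(1 3 5)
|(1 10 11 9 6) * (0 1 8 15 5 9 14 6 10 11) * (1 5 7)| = 28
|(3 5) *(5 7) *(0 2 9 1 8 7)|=8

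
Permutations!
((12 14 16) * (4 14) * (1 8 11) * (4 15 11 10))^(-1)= (1 11 15 12 16 14 4 10 8)= [0, 11, 2, 3, 10, 5, 6, 7, 1, 9, 8, 15, 16, 13, 4, 12, 14]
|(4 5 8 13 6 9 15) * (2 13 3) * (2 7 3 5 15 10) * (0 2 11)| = |(0 2 13 6 9 10 11)(3 7)(4 15)(5 8)| = 14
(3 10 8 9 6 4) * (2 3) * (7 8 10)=(10)(2 3 7 8 9 6 4)=[0, 1, 3, 7, 2, 5, 4, 8, 9, 6, 10]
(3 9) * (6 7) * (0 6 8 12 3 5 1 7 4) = (0 6 4)(1 7 8 12 3 9 5) = [6, 7, 2, 9, 0, 1, 4, 8, 12, 5, 10, 11, 3]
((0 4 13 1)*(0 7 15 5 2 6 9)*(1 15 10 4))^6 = (0 15 1 5 7 2 10 6 4 9 13) = [15, 5, 10, 3, 9, 7, 4, 2, 8, 13, 6, 11, 12, 0, 14, 1]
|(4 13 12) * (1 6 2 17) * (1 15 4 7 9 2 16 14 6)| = |(2 17 15 4 13 12 7 9)(6 16 14)| = 24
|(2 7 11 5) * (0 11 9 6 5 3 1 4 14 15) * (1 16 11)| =15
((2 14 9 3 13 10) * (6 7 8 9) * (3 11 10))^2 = (2 6 8 11)(7 9 10 14) = [0, 1, 6, 3, 4, 5, 8, 9, 11, 10, 14, 2, 12, 13, 7]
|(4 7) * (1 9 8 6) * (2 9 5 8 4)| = |(1 5 8 6)(2 9 4 7)| = 4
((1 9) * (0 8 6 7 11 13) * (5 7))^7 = (13)(1 9) = [0, 9, 2, 3, 4, 5, 6, 7, 8, 1, 10, 11, 12, 13]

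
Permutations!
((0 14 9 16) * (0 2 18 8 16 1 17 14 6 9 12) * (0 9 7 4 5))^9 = [5, 9, 18, 3, 7, 4, 0, 6, 16, 12, 10, 11, 14, 13, 17, 15, 2, 1, 8] = (0 5 4 7 6)(1 9 12 14 17)(2 18 8 16)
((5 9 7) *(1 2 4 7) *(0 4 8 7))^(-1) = (0 4)(1 9 5 7 8 2) = [4, 9, 1, 3, 0, 7, 6, 8, 2, 5]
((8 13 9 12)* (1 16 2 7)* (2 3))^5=(16)(8 13 9 12)=[0, 1, 2, 3, 4, 5, 6, 7, 13, 12, 10, 11, 8, 9, 14, 15, 16]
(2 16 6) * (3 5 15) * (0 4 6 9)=(0 4 6 2 16 9)(3 5 15)=[4, 1, 16, 5, 6, 15, 2, 7, 8, 0, 10, 11, 12, 13, 14, 3, 9]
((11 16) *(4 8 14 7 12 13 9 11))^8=[0, 1, 2, 3, 16, 5, 6, 14, 4, 13, 10, 9, 7, 12, 8, 15, 11]=(4 16 11 9 13 12 7 14 8)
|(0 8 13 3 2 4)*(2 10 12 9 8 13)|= 9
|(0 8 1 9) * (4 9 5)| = |(0 8 1 5 4 9)| = 6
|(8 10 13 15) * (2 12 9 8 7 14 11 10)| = 12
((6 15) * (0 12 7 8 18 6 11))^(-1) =(0 11 15 6 18 8 7 12) =[11, 1, 2, 3, 4, 5, 18, 12, 7, 9, 10, 15, 0, 13, 14, 6, 16, 17, 8]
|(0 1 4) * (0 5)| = |(0 1 4 5)| = 4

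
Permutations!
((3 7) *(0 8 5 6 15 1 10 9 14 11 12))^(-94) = (0 1 12 15 11 6 14 5 9 8 10) = [1, 12, 2, 3, 4, 9, 14, 7, 10, 8, 0, 6, 15, 13, 5, 11]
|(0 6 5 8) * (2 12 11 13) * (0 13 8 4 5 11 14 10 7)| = |(0 6 11 8 13 2 12 14 10 7)(4 5)| = 10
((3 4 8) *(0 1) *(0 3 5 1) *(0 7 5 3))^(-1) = (0 1 5 7)(3 8 4) = [1, 5, 2, 8, 3, 7, 6, 0, 4]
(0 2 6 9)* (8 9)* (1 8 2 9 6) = [9, 8, 1, 3, 4, 5, 2, 7, 6, 0] = (0 9)(1 8 6 2)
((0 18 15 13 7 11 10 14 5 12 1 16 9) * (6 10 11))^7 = (0 14 18 5 15 12 13 1 7 16 6 9 10) = [14, 7, 2, 3, 4, 15, 9, 16, 8, 10, 0, 11, 13, 1, 18, 12, 6, 17, 5]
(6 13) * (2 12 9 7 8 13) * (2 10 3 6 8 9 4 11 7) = (2 12 4 11 7 9)(3 6 10)(8 13) = [0, 1, 12, 6, 11, 5, 10, 9, 13, 2, 3, 7, 4, 8]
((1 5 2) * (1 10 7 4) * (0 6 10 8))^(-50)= (0 4 8 7 2 10 5 6 1)= [4, 0, 10, 3, 8, 6, 1, 2, 7, 9, 5]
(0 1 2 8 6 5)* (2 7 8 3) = (0 1 7 8 6 5)(2 3) = [1, 7, 3, 2, 4, 0, 5, 8, 6]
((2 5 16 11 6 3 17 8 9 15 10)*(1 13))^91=(1 13)(2 11 17 15 5 6 8 10 16 3 9)=[0, 13, 11, 9, 4, 6, 8, 7, 10, 2, 16, 17, 12, 1, 14, 5, 3, 15]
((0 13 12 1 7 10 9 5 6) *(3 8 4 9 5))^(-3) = [10, 0, 2, 8, 9, 1, 7, 13, 4, 3, 12, 11, 6, 5] = (0 10 12 6 7 13 5 1)(3 8 4 9)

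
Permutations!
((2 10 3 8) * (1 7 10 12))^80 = (1 3 12 10 2 7 8) = [0, 3, 7, 12, 4, 5, 6, 8, 1, 9, 2, 11, 10]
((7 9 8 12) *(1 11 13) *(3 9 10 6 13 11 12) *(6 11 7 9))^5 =(1 6 8 12 13 3 9)(7 11 10) =[0, 6, 2, 9, 4, 5, 8, 11, 12, 1, 7, 10, 13, 3]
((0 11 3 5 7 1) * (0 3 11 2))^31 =(11)(0 2)(1 7 5 3) =[2, 7, 0, 1, 4, 3, 6, 5, 8, 9, 10, 11]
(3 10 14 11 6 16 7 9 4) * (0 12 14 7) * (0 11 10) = [12, 1, 2, 0, 3, 5, 16, 9, 8, 4, 7, 6, 14, 13, 10, 15, 11] = (0 12 14 10 7 9 4 3)(6 16 11)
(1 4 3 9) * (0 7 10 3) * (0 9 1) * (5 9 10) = (0 7 5 9)(1 4 10 3) = [7, 4, 2, 1, 10, 9, 6, 5, 8, 0, 3]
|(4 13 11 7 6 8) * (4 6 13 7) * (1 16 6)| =|(1 16 6 8)(4 7 13 11)| =4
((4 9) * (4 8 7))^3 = [0, 1, 2, 3, 7, 5, 6, 8, 9, 4] = (4 7 8 9)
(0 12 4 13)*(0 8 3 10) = (0 12 4 13 8 3 10) = [12, 1, 2, 10, 13, 5, 6, 7, 3, 9, 0, 11, 4, 8]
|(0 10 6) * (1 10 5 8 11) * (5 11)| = |(0 11 1 10 6)(5 8)| = 10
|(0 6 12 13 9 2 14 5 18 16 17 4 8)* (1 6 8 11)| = 26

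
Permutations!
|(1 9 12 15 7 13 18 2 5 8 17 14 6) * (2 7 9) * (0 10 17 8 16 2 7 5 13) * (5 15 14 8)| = 16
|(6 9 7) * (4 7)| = |(4 7 6 9)| = 4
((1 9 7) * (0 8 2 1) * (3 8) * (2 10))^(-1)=[7, 2, 10, 0, 4, 5, 6, 9, 3, 1, 8]=(0 7 9 1 2 10 8 3)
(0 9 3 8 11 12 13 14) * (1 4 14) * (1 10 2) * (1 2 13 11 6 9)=(0 1 4 14)(3 8 6 9)(10 13)(11 12)=[1, 4, 2, 8, 14, 5, 9, 7, 6, 3, 13, 12, 11, 10, 0]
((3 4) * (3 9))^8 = (3 9 4) = [0, 1, 2, 9, 3, 5, 6, 7, 8, 4]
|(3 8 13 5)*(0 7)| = |(0 7)(3 8 13 5)| = 4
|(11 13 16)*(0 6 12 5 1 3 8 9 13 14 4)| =13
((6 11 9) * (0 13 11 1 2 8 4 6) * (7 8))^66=(0 11)(9 13)=[11, 1, 2, 3, 4, 5, 6, 7, 8, 13, 10, 0, 12, 9]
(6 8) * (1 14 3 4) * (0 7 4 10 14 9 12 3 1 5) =(0 7 4 5)(1 9 12 3 10 14)(6 8) =[7, 9, 2, 10, 5, 0, 8, 4, 6, 12, 14, 11, 3, 13, 1]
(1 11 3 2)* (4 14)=[0, 11, 1, 2, 14, 5, 6, 7, 8, 9, 10, 3, 12, 13, 4]=(1 11 3 2)(4 14)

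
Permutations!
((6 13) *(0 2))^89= (0 2)(6 13)= [2, 1, 0, 3, 4, 5, 13, 7, 8, 9, 10, 11, 12, 6]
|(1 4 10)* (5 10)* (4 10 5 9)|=2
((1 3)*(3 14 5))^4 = (14) = [0, 1, 2, 3, 4, 5, 6, 7, 8, 9, 10, 11, 12, 13, 14]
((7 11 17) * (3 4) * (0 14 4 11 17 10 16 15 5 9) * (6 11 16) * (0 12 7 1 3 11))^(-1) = (0 6 10 11 4 14)(1 17 7 12 9 5 15 16 3) = [6, 17, 2, 1, 14, 15, 10, 12, 8, 5, 11, 4, 9, 13, 0, 16, 3, 7]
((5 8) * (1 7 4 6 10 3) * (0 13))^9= (0 13)(1 6)(3 4)(5 8)(7 10)= [13, 6, 2, 4, 3, 8, 1, 10, 5, 9, 7, 11, 12, 0]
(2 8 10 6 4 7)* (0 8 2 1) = (0 8 10 6 4 7 1) = [8, 0, 2, 3, 7, 5, 4, 1, 10, 9, 6]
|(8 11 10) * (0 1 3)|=|(0 1 3)(8 11 10)|=3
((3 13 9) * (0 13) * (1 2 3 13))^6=(13)(0 2)(1 3)=[2, 3, 0, 1, 4, 5, 6, 7, 8, 9, 10, 11, 12, 13]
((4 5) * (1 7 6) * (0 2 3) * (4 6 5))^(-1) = (0 3 2)(1 6 5 7) = [3, 6, 0, 2, 4, 7, 5, 1]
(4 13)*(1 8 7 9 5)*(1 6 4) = (1 8 7 9 5 6 4 13) = [0, 8, 2, 3, 13, 6, 4, 9, 7, 5, 10, 11, 12, 1]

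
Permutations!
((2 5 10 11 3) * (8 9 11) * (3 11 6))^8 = (11)(2 5 10 8 9 6 3) = [0, 1, 5, 2, 4, 10, 3, 7, 9, 6, 8, 11]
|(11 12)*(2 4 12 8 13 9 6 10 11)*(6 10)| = 15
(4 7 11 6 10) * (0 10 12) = (0 10 4 7 11 6 12) = [10, 1, 2, 3, 7, 5, 12, 11, 8, 9, 4, 6, 0]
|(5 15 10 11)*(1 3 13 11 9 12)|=9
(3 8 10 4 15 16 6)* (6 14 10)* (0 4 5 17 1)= (0 4 15 16 14 10 5 17 1)(3 8 6)= [4, 0, 2, 8, 15, 17, 3, 7, 6, 9, 5, 11, 12, 13, 10, 16, 14, 1]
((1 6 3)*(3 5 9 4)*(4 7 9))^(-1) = (1 3 4 5 6)(7 9) = [0, 3, 2, 4, 5, 6, 1, 9, 8, 7]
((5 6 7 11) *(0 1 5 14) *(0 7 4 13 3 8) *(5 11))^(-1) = (0 8 3 13 4 6 5 7 14 11 1) = [8, 0, 2, 13, 6, 7, 5, 14, 3, 9, 10, 1, 12, 4, 11]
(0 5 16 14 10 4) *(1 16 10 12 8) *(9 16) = (0 5 10 4)(1 9 16 14 12 8) = [5, 9, 2, 3, 0, 10, 6, 7, 1, 16, 4, 11, 8, 13, 12, 15, 14]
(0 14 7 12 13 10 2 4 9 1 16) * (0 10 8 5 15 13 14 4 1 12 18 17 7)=[4, 16, 1, 3, 9, 15, 6, 18, 5, 12, 2, 11, 14, 8, 0, 13, 10, 7, 17]=(0 4 9 12 14)(1 16 10 2)(5 15 13 8)(7 18 17)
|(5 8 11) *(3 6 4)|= 3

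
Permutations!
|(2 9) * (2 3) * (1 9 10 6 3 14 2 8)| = |(1 9 14 2 10 6 3 8)| = 8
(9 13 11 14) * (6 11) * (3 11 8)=[0, 1, 2, 11, 4, 5, 8, 7, 3, 13, 10, 14, 12, 6, 9]=(3 11 14 9 13 6 8)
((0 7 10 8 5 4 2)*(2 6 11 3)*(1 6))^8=[11, 8, 6, 1, 10, 7, 5, 3, 0, 9, 2, 4]=(0 11 4 10 2 6 5 7 3 1 8)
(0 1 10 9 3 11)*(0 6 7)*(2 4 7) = (0 1 10 9 3 11 6 2 4 7) = [1, 10, 4, 11, 7, 5, 2, 0, 8, 3, 9, 6]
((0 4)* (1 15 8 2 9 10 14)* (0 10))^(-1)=(0 9 2 8 15 1 14 10 4)=[9, 14, 8, 3, 0, 5, 6, 7, 15, 2, 4, 11, 12, 13, 10, 1]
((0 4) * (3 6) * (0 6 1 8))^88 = (0 1 6)(3 4 8) = [1, 6, 2, 4, 8, 5, 0, 7, 3]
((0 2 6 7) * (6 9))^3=(0 6 2 7 9)=[6, 1, 7, 3, 4, 5, 2, 9, 8, 0]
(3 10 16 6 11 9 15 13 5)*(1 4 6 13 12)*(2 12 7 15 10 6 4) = [0, 2, 12, 6, 4, 3, 11, 15, 8, 10, 16, 9, 1, 5, 14, 7, 13] = (1 2 12)(3 6 11 9 10 16 13 5)(7 15)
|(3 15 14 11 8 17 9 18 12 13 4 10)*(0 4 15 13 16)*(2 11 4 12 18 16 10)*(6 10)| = |(18)(0 12 6 10 3 13 15 14 4 2 11 8 17 9 16)| = 15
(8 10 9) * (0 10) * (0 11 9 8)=[10, 1, 2, 3, 4, 5, 6, 7, 11, 0, 8, 9]=(0 10 8 11 9)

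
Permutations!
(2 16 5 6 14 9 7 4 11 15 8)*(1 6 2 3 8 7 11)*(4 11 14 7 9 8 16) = (1 6 7 11 15 9 14 8 3 16 5 2 4) = [0, 6, 4, 16, 1, 2, 7, 11, 3, 14, 10, 15, 12, 13, 8, 9, 5]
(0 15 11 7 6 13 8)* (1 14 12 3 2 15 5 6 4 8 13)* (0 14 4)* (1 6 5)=(0 1 4 8 14 12 3 2 15 11 7)=[1, 4, 15, 2, 8, 5, 6, 0, 14, 9, 10, 7, 3, 13, 12, 11]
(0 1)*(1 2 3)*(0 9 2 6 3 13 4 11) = [6, 9, 13, 1, 11, 5, 3, 7, 8, 2, 10, 0, 12, 4] = (0 6 3 1 9 2 13 4 11)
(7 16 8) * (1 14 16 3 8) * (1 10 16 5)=(1 14 5)(3 8 7)(10 16)=[0, 14, 2, 8, 4, 1, 6, 3, 7, 9, 16, 11, 12, 13, 5, 15, 10]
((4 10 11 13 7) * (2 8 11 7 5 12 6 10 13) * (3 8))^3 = (2 11 8 3)(4 12 7 5 10 13 6) = [0, 1, 11, 2, 12, 10, 4, 5, 3, 9, 13, 8, 7, 6]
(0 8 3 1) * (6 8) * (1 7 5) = (0 6 8 3 7 5 1) = [6, 0, 2, 7, 4, 1, 8, 5, 3]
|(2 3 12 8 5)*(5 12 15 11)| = |(2 3 15 11 5)(8 12)| = 10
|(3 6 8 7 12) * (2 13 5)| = 15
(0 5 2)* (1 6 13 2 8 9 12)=(0 5 8 9 12 1 6 13 2)=[5, 6, 0, 3, 4, 8, 13, 7, 9, 12, 10, 11, 1, 2]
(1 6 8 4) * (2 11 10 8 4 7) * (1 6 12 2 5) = [0, 12, 11, 3, 6, 1, 4, 5, 7, 9, 8, 10, 2] = (1 12 2 11 10 8 7 5)(4 6)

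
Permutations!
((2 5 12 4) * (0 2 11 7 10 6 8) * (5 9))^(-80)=(0 10 4 9 8 7 12 2 6 11 5)=[10, 1, 6, 3, 9, 0, 11, 12, 7, 8, 4, 5, 2]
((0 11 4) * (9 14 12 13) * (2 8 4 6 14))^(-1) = (0 4 8 2 9 13 12 14 6 11) = [4, 1, 9, 3, 8, 5, 11, 7, 2, 13, 10, 0, 14, 12, 6]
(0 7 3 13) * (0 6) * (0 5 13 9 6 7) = (3 9 6 5 13 7) = [0, 1, 2, 9, 4, 13, 5, 3, 8, 6, 10, 11, 12, 7]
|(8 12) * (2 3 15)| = |(2 3 15)(8 12)| = 6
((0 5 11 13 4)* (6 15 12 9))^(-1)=(0 4 13 11 5)(6 9 12 15)=[4, 1, 2, 3, 13, 0, 9, 7, 8, 12, 10, 5, 15, 11, 14, 6]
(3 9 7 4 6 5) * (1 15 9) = [0, 15, 2, 1, 6, 3, 5, 4, 8, 7, 10, 11, 12, 13, 14, 9] = (1 15 9 7 4 6 5 3)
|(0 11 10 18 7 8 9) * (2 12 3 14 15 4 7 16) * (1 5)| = 14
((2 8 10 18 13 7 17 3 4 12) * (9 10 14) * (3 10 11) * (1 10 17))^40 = (18) = [0, 1, 2, 3, 4, 5, 6, 7, 8, 9, 10, 11, 12, 13, 14, 15, 16, 17, 18]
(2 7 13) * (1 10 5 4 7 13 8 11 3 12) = [0, 10, 13, 12, 7, 4, 6, 8, 11, 9, 5, 3, 1, 2] = (1 10 5 4 7 8 11 3 12)(2 13)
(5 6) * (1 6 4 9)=(1 6 5 4 9)=[0, 6, 2, 3, 9, 4, 5, 7, 8, 1]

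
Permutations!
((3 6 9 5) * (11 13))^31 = (3 5 9 6)(11 13) = [0, 1, 2, 5, 4, 9, 3, 7, 8, 6, 10, 13, 12, 11]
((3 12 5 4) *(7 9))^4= (12)= [0, 1, 2, 3, 4, 5, 6, 7, 8, 9, 10, 11, 12]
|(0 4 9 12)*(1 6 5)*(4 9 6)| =|(0 9 12)(1 4 6 5)| =12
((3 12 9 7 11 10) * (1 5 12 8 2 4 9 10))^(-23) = [0, 11, 8, 10, 2, 1, 6, 9, 3, 4, 12, 7, 5] = (1 11 7 9 4 2 8 3 10 12 5)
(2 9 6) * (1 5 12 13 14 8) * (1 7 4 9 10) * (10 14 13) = [0, 5, 14, 3, 9, 12, 2, 4, 7, 6, 1, 11, 10, 13, 8] = (1 5 12 10)(2 14 8 7 4 9 6)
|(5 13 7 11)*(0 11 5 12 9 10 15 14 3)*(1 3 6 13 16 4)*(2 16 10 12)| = 14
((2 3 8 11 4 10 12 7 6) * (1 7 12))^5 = (12)(1 8 7 11 6 4 2 10 3) = [0, 8, 10, 1, 2, 5, 4, 11, 7, 9, 3, 6, 12]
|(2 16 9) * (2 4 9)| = |(2 16)(4 9)| = 2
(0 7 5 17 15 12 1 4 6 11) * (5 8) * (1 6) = [7, 4, 2, 3, 1, 17, 11, 8, 5, 9, 10, 0, 6, 13, 14, 12, 16, 15] = (0 7 8 5 17 15 12 6 11)(1 4)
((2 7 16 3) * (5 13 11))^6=[0, 1, 16, 7, 4, 5, 6, 3, 8, 9, 10, 11, 12, 13, 14, 15, 2]=(2 16)(3 7)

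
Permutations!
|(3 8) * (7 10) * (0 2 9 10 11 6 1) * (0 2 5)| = 14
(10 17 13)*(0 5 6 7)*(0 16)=(0 5 6 7 16)(10 17 13)=[5, 1, 2, 3, 4, 6, 7, 16, 8, 9, 17, 11, 12, 10, 14, 15, 0, 13]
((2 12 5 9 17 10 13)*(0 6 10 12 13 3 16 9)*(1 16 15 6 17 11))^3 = (0 5 12 17)(1 11 9 16)(2 13)(3 10 6 15) = [5, 11, 13, 10, 4, 12, 15, 7, 8, 16, 6, 9, 17, 2, 14, 3, 1, 0]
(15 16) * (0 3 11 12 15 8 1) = (0 3 11 12 15 16 8 1) = [3, 0, 2, 11, 4, 5, 6, 7, 1, 9, 10, 12, 15, 13, 14, 16, 8]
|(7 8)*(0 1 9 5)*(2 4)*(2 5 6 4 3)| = 6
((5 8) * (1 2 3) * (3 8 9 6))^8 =[0, 2, 8, 1, 4, 9, 3, 7, 5, 6] =(1 2 8 5 9 6 3)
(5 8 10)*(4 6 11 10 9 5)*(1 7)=(1 7)(4 6 11 10)(5 8 9)=[0, 7, 2, 3, 6, 8, 11, 1, 9, 5, 4, 10]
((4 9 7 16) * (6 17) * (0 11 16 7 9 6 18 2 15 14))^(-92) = (0 15 18 6 16)(2 17 4 11 14) = [15, 1, 17, 3, 11, 5, 16, 7, 8, 9, 10, 14, 12, 13, 2, 18, 0, 4, 6]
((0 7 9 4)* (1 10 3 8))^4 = (10) = [0, 1, 2, 3, 4, 5, 6, 7, 8, 9, 10]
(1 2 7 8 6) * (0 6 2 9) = (0 6 1 9)(2 7 8) = [6, 9, 7, 3, 4, 5, 1, 8, 2, 0]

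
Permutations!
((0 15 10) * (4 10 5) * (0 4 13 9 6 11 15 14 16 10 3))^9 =(0 10)(3 16)(4 14)(5 6)(9 15)(11 13) =[10, 1, 2, 16, 14, 6, 5, 7, 8, 15, 0, 13, 12, 11, 4, 9, 3]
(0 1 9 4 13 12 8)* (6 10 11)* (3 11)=(0 1 9 4 13 12 8)(3 11 6 10)=[1, 9, 2, 11, 13, 5, 10, 7, 0, 4, 3, 6, 8, 12]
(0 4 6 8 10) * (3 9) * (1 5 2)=(0 4 6 8 10)(1 5 2)(3 9)=[4, 5, 1, 9, 6, 2, 8, 7, 10, 3, 0]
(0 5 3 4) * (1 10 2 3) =(0 5 1 10 2 3 4) =[5, 10, 3, 4, 0, 1, 6, 7, 8, 9, 2]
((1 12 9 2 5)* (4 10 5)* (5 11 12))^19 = [0, 5, 4, 3, 10, 1, 6, 7, 8, 2, 11, 12, 9] = (1 5)(2 4 10 11 12 9)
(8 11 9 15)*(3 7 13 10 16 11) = (3 7 13 10 16 11 9 15 8) = [0, 1, 2, 7, 4, 5, 6, 13, 3, 15, 16, 9, 12, 10, 14, 8, 11]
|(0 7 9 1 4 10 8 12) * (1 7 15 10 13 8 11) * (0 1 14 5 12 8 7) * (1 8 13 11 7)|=40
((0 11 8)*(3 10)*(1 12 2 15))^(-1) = (0 8 11)(1 15 2 12)(3 10) = [8, 15, 12, 10, 4, 5, 6, 7, 11, 9, 3, 0, 1, 13, 14, 2]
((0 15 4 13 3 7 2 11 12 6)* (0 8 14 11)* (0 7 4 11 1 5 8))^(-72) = (0 12 15 6 11) = [12, 1, 2, 3, 4, 5, 11, 7, 8, 9, 10, 0, 15, 13, 14, 6]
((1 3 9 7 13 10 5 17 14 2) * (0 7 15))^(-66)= (0 14)(1 13)(2 7)(3 10)(5 9)(15 17)= [14, 13, 7, 10, 4, 9, 6, 2, 8, 5, 3, 11, 12, 1, 0, 17, 16, 15]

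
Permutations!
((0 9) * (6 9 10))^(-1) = (0 9 6 10) = [9, 1, 2, 3, 4, 5, 10, 7, 8, 6, 0]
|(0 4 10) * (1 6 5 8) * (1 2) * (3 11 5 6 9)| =21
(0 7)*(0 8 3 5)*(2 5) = (0 7 8 3 2 5) = [7, 1, 5, 2, 4, 0, 6, 8, 3]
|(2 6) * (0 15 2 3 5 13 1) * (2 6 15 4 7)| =10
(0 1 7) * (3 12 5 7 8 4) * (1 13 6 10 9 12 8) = (0 13 6 10 9 12 5 7)(3 8 4) = [13, 1, 2, 8, 3, 7, 10, 0, 4, 12, 9, 11, 5, 6]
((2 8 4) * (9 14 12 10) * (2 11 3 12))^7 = (2 9 12 11 8 14 10 3 4) = [0, 1, 9, 4, 2, 5, 6, 7, 14, 12, 3, 8, 11, 13, 10]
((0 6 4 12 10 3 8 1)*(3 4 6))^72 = (12) = [0, 1, 2, 3, 4, 5, 6, 7, 8, 9, 10, 11, 12]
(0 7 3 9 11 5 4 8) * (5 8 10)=(0 7 3 9 11 8)(4 10 5)=[7, 1, 2, 9, 10, 4, 6, 3, 0, 11, 5, 8]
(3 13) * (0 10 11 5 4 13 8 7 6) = (0 10 11 5 4 13 3 8 7 6) = [10, 1, 2, 8, 13, 4, 0, 6, 7, 9, 11, 5, 12, 3]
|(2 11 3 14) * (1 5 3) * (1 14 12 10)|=15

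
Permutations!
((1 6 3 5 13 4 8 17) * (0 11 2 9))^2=(0 2)(1 3 13 8)(4 17 6 5)(9 11)=[2, 3, 0, 13, 17, 4, 5, 7, 1, 11, 10, 9, 12, 8, 14, 15, 16, 6]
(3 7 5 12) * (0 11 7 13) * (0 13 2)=(13)(0 11 7 5 12 3 2)=[11, 1, 0, 2, 4, 12, 6, 5, 8, 9, 10, 7, 3, 13]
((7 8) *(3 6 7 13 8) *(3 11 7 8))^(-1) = (3 13 8 6)(7 11) = [0, 1, 2, 13, 4, 5, 3, 11, 6, 9, 10, 7, 12, 8]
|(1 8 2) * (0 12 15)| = |(0 12 15)(1 8 2)| = 3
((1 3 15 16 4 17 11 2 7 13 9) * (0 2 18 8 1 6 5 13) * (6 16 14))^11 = [7, 11, 0, 18, 13, 15, 3, 2, 17, 6, 10, 16, 12, 14, 1, 8, 5, 9, 4] = (0 7 2)(1 11 16 5 15 8 17 9 6 3 18 4 13 14)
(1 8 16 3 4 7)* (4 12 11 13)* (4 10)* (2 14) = (1 8 16 3 12 11 13 10 4 7)(2 14) = [0, 8, 14, 12, 7, 5, 6, 1, 16, 9, 4, 13, 11, 10, 2, 15, 3]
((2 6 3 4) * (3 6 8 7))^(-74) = (2 8 7 3 4) = [0, 1, 8, 4, 2, 5, 6, 3, 7]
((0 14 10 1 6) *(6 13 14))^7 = (0 6)(1 10 14 13) = [6, 10, 2, 3, 4, 5, 0, 7, 8, 9, 14, 11, 12, 1, 13]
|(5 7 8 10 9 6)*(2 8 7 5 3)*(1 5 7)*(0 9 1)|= 10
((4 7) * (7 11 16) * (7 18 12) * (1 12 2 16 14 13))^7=[0, 1, 16, 3, 4, 5, 6, 7, 8, 9, 10, 11, 12, 13, 14, 15, 18, 17, 2]=(2 16 18)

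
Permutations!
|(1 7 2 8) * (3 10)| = 4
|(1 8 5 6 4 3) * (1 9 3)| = 10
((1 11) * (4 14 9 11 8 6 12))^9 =(1 8 6 12 4 14 9 11) =[0, 8, 2, 3, 14, 5, 12, 7, 6, 11, 10, 1, 4, 13, 9]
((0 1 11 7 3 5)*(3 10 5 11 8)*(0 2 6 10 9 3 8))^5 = (0 1)(2 6 10 5)(3 11 7 9) = [1, 0, 6, 11, 4, 2, 10, 9, 8, 3, 5, 7]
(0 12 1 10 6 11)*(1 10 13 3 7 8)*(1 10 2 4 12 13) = [13, 1, 4, 7, 12, 5, 11, 8, 10, 9, 6, 0, 2, 3] = (0 13 3 7 8 10 6 11)(2 4 12)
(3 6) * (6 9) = (3 9 6) = [0, 1, 2, 9, 4, 5, 3, 7, 8, 6]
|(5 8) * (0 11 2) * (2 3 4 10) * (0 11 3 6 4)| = |(0 3)(2 11 6 4 10)(5 8)| = 10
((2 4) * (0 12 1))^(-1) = (0 1 12)(2 4) = [1, 12, 4, 3, 2, 5, 6, 7, 8, 9, 10, 11, 0]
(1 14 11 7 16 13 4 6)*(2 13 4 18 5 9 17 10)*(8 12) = (1 14 11 7 16 4 6)(2 13 18 5 9 17 10)(8 12) = [0, 14, 13, 3, 6, 9, 1, 16, 12, 17, 2, 7, 8, 18, 11, 15, 4, 10, 5]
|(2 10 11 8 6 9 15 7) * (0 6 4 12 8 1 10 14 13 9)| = 6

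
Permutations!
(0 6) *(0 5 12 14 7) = (0 6 5 12 14 7) = [6, 1, 2, 3, 4, 12, 5, 0, 8, 9, 10, 11, 14, 13, 7]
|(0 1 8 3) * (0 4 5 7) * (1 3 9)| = 15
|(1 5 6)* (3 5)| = 4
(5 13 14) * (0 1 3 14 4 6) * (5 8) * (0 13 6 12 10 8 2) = [1, 3, 0, 14, 12, 6, 13, 7, 5, 9, 8, 11, 10, 4, 2] = (0 1 3 14 2)(4 12 10 8 5 6 13)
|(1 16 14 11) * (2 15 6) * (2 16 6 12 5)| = |(1 6 16 14 11)(2 15 12 5)| = 20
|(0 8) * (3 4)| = |(0 8)(3 4)| = 2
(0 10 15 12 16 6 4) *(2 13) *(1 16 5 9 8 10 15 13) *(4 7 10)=(0 15 12 5 9 8 4)(1 16 6 7 10 13 2)=[15, 16, 1, 3, 0, 9, 7, 10, 4, 8, 13, 11, 5, 2, 14, 12, 6]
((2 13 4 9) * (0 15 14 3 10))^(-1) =(0 10 3 14 15)(2 9 4 13) =[10, 1, 9, 14, 13, 5, 6, 7, 8, 4, 3, 11, 12, 2, 15, 0]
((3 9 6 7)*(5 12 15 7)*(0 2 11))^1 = (0 2 11)(3 9 6 5 12 15 7) = [2, 1, 11, 9, 4, 12, 5, 3, 8, 6, 10, 0, 15, 13, 14, 7]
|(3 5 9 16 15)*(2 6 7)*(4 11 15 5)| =12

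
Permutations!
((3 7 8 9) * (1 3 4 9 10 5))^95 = (1 5 10 8 7 3)(4 9) = [0, 5, 2, 1, 9, 10, 6, 3, 7, 4, 8]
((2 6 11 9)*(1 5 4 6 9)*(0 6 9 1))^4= (0 6 11)(1 2 9 4 5)= [6, 2, 9, 3, 5, 1, 11, 7, 8, 4, 10, 0]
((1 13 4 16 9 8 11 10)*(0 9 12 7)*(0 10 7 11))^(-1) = [8, 10, 2, 3, 13, 5, 6, 11, 9, 0, 7, 12, 16, 1, 14, 15, 4] = (0 8 9)(1 10 7 11 12 16 4 13)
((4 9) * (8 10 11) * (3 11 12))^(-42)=(3 10 11 12 8)=[0, 1, 2, 10, 4, 5, 6, 7, 3, 9, 11, 12, 8]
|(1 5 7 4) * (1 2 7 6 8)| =12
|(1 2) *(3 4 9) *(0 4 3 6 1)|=|(0 4 9 6 1 2)|=6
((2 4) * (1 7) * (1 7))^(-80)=(7)=[0, 1, 2, 3, 4, 5, 6, 7]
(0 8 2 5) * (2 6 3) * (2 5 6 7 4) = (0 8 7 4 2 6 3 5) = [8, 1, 6, 5, 2, 0, 3, 4, 7]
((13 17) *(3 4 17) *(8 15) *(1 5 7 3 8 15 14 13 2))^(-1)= (1 2 17 4 3 7 5)(8 13 14)= [0, 2, 17, 7, 3, 1, 6, 5, 13, 9, 10, 11, 12, 14, 8, 15, 16, 4]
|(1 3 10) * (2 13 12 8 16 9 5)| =|(1 3 10)(2 13 12 8 16 9 5)| =21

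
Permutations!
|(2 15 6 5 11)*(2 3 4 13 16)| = |(2 15 6 5 11 3 4 13 16)| = 9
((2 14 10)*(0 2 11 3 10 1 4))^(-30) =[0, 1, 2, 3, 4, 5, 6, 7, 8, 9, 10, 11, 12, 13, 14] =(14)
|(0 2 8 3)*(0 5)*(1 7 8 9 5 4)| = |(0 2 9 5)(1 7 8 3 4)| = 20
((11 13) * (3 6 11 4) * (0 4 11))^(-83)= (0 4 3 6)(11 13)= [4, 1, 2, 6, 3, 5, 0, 7, 8, 9, 10, 13, 12, 11]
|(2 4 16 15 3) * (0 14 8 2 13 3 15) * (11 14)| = |(0 11 14 8 2 4 16)(3 13)| = 14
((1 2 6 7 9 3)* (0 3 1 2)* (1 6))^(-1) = (0 1 2 3)(6 9 7) = [1, 2, 3, 0, 4, 5, 9, 6, 8, 7]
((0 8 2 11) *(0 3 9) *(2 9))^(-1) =[9, 1, 3, 11, 4, 5, 6, 7, 0, 8, 10, 2] =(0 9 8)(2 3 11)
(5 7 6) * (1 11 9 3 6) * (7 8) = (1 11 9 3 6 5 8 7) = [0, 11, 2, 6, 4, 8, 5, 1, 7, 3, 10, 9]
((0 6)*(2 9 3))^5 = (0 6)(2 3 9) = [6, 1, 3, 9, 4, 5, 0, 7, 8, 2]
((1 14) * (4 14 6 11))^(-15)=(14)=[0, 1, 2, 3, 4, 5, 6, 7, 8, 9, 10, 11, 12, 13, 14]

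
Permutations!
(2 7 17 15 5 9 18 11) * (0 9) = (0 9 18 11 2 7 17 15 5) = [9, 1, 7, 3, 4, 0, 6, 17, 8, 18, 10, 2, 12, 13, 14, 5, 16, 15, 11]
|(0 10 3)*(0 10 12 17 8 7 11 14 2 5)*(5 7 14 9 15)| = 22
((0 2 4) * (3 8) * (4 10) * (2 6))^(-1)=(0 4 10 2 6)(3 8)=[4, 1, 6, 8, 10, 5, 0, 7, 3, 9, 2]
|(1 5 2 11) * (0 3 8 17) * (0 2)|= 8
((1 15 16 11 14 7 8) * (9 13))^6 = [0, 8, 2, 3, 4, 5, 6, 14, 7, 9, 10, 16, 12, 13, 11, 1, 15] = (1 8 7 14 11 16 15)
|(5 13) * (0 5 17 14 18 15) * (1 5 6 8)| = |(0 6 8 1 5 13 17 14 18 15)| = 10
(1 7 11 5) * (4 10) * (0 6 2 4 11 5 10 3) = [6, 7, 4, 0, 3, 1, 2, 5, 8, 9, 11, 10] = (0 6 2 4 3)(1 7 5)(10 11)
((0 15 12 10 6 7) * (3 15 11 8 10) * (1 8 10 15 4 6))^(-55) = (15) = [0, 1, 2, 3, 4, 5, 6, 7, 8, 9, 10, 11, 12, 13, 14, 15]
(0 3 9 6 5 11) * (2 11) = (0 3 9 6 5 2 11) = [3, 1, 11, 9, 4, 2, 5, 7, 8, 6, 10, 0]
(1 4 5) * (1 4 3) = (1 3)(4 5) = [0, 3, 2, 1, 5, 4]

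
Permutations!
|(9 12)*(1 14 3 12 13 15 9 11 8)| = |(1 14 3 12 11 8)(9 13 15)| = 6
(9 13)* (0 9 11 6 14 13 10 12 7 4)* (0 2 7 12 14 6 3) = (0 9 10 14 13 11 3)(2 7 4) = [9, 1, 7, 0, 2, 5, 6, 4, 8, 10, 14, 3, 12, 11, 13]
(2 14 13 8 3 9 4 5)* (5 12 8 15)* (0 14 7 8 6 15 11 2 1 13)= (0 14)(1 13 11 2 7 8 3 9 4 12 6 15 5)= [14, 13, 7, 9, 12, 1, 15, 8, 3, 4, 10, 2, 6, 11, 0, 5]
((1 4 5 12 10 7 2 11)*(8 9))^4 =(1 10)(2 5)(4 7)(11 12) =[0, 10, 5, 3, 7, 2, 6, 4, 8, 9, 1, 12, 11]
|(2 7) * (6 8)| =2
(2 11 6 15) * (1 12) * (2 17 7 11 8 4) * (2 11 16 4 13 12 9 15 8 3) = (1 9 15 17 7 16 4 11 6 8 13 12)(2 3) = [0, 9, 3, 2, 11, 5, 8, 16, 13, 15, 10, 6, 1, 12, 14, 17, 4, 7]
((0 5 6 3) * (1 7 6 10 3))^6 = (0 10)(3 5) = [10, 1, 2, 5, 4, 3, 6, 7, 8, 9, 0]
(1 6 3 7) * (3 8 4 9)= (1 6 8 4 9 3 7)= [0, 6, 2, 7, 9, 5, 8, 1, 4, 3]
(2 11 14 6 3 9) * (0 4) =[4, 1, 11, 9, 0, 5, 3, 7, 8, 2, 10, 14, 12, 13, 6] =(0 4)(2 11 14 6 3 9)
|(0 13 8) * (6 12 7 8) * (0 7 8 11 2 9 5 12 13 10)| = 14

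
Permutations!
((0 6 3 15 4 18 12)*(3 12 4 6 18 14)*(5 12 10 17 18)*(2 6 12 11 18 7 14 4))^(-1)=(0 12 15 3 14 7 17 10 6 2 18 11 5)=[12, 1, 18, 14, 4, 0, 2, 17, 8, 9, 6, 5, 15, 13, 7, 3, 16, 10, 11]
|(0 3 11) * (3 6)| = |(0 6 3 11)| = 4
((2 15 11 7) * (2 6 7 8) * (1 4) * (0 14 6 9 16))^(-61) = (0 16 9 7 6 14)(1 4)(2 8 11 15) = [16, 4, 8, 3, 1, 5, 14, 6, 11, 7, 10, 15, 12, 13, 0, 2, 9]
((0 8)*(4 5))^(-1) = (0 8)(4 5) = [8, 1, 2, 3, 5, 4, 6, 7, 0]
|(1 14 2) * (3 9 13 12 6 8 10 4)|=24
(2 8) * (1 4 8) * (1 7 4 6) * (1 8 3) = (1 6 8 2 7 4 3) = [0, 6, 7, 1, 3, 5, 8, 4, 2]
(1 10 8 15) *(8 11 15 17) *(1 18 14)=(1 10 11 15 18 14)(8 17)=[0, 10, 2, 3, 4, 5, 6, 7, 17, 9, 11, 15, 12, 13, 1, 18, 16, 8, 14]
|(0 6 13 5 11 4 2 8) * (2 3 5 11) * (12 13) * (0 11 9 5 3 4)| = |(0 6 12 13 9 5 2 8 11)| = 9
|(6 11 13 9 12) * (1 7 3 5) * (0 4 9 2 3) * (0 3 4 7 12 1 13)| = |(0 7 3 5 13 2 4 9 1 12 6 11)| = 12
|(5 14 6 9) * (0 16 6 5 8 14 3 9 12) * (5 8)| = 12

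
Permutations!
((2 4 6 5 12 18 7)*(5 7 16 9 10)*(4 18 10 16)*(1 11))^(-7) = (1 11)(2 6 18 7 4)(5 10 12)(9 16) = [0, 11, 6, 3, 2, 10, 18, 4, 8, 16, 12, 1, 5, 13, 14, 15, 9, 17, 7]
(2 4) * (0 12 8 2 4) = (0 12 8 2) = [12, 1, 0, 3, 4, 5, 6, 7, 2, 9, 10, 11, 8]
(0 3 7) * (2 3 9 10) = (0 9 10 2 3 7) = [9, 1, 3, 7, 4, 5, 6, 0, 8, 10, 2]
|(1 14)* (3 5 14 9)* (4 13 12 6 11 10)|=|(1 9 3 5 14)(4 13 12 6 11 10)|=30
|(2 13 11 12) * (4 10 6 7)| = 4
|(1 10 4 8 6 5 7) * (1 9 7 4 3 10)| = |(3 10)(4 8 6 5)(7 9)| = 4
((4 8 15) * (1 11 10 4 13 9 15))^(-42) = (15)(1 4 11 8 10) = [0, 4, 2, 3, 11, 5, 6, 7, 10, 9, 1, 8, 12, 13, 14, 15]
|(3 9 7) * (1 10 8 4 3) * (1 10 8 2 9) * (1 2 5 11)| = 10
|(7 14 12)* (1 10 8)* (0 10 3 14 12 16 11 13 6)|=10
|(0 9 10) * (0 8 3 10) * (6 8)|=|(0 9)(3 10 6 8)|=4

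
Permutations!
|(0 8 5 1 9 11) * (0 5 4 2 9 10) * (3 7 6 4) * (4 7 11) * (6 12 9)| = 42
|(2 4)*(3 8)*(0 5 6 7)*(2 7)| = 6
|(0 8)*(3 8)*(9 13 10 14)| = |(0 3 8)(9 13 10 14)| = 12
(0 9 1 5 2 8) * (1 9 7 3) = (9)(0 7 3 1 5 2 8) = [7, 5, 8, 1, 4, 2, 6, 3, 0, 9]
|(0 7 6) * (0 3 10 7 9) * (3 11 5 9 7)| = |(0 7 6 11 5 9)(3 10)| = 6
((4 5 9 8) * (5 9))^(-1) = (4 8 9) = [0, 1, 2, 3, 8, 5, 6, 7, 9, 4]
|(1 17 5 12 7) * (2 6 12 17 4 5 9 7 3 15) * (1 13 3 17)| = |(1 4 5)(2 6 12 17 9 7 13 3 15)| = 9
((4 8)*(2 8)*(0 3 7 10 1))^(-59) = [3, 0, 8, 7, 2, 5, 6, 10, 4, 9, 1] = (0 3 7 10 1)(2 8 4)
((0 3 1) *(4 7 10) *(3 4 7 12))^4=(0 1 3 12 4)=[1, 3, 2, 12, 0, 5, 6, 7, 8, 9, 10, 11, 4]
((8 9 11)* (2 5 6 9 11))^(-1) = (2 9 6 5)(8 11) = [0, 1, 9, 3, 4, 2, 5, 7, 11, 6, 10, 8]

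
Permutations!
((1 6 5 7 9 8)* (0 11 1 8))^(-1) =(0 9 7 5 6 1 11) =[9, 11, 2, 3, 4, 6, 1, 5, 8, 7, 10, 0]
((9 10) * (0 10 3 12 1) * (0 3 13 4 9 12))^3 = [1, 10, 2, 12, 4, 5, 6, 7, 8, 9, 3, 11, 0, 13] = (13)(0 1 10 3 12)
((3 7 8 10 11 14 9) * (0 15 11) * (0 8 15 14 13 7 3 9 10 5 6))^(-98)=(0 5 10)(6 8 14)(7 11)(13 15)=[5, 1, 2, 3, 4, 10, 8, 11, 14, 9, 0, 7, 12, 15, 6, 13]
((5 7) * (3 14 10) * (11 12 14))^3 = [0, 1, 2, 14, 4, 7, 6, 5, 8, 9, 12, 10, 3, 13, 11] = (3 14 11 10 12)(5 7)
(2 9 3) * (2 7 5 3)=(2 9)(3 7 5)=[0, 1, 9, 7, 4, 3, 6, 5, 8, 2]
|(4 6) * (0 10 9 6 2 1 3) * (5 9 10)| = |(10)(0 5 9 6 4 2 1 3)| = 8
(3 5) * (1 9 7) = (1 9 7)(3 5) = [0, 9, 2, 5, 4, 3, 6, 1, 8, 7]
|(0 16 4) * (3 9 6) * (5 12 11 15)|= 12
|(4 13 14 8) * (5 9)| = |(4 13 14 8)(5 9)| = 4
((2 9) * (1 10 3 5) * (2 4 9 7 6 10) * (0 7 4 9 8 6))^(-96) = (10) = [0, 1, 2, 3, 4, 5, 6, 7, 8, 9, 10]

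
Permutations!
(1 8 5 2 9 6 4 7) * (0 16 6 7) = (0 16 6 4)(1 8 5 2 9 7) = [16, 8, 9, 3, 0, 2, 4, 1, 5, 7, 10, 11, 12, 13, 14, 15, 6]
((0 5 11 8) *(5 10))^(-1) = (0 8 11 5 10) = [8, 1, 2, 3, 4, 10, 6, 7, 11, 9, 0, 5]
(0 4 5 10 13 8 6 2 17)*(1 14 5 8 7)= (0 4 8 6 2 17)(1 14 5 10 13 7)= [4, 14, 17, 3, 8, 10, 2, 1, 6, 9, 13, 11, 12, 7, 5, 15, 16, 0]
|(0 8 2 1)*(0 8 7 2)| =5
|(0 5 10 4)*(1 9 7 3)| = 4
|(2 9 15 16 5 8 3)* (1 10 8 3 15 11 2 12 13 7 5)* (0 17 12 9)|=|(0 17 12 13 7 5 3 9 11 2)(1 10 8 15 16)|=10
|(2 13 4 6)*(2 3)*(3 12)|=|(2 13 4 6 12 3)|=6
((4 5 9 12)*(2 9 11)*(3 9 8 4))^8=(2 5 8 11 4)(3 12 9)=[0, 1, 5, 12, 2, 8, 6, 7, 11, 3, 10, 4, 9]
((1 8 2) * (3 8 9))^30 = (9) = [0, 1, 2, 3, 4, 5, 6, 7, 8, 9]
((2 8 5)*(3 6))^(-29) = (2 8 5)(3 6) = [0, 1, 8, 6, 4, 2, 3, 7, 5]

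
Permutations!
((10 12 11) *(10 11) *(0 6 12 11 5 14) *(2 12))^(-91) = (0 11 2 14 10 6 5 12) = [11, 1, 14, 3, 4, 12, 5, 7, 8, 9, 6, 2, 0, 13, 10]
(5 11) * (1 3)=(1 3)(5 11)=[0, 3, 2, 1, 4, 11, 6, 7, 8, 9, 10, 5]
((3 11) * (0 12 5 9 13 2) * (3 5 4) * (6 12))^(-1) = [2, 1, 13, 4, 12, 11, 0, 7, 8, 5, 10, 3, 6, 9] = (0 2 13 9 5 11 3 4 12 6)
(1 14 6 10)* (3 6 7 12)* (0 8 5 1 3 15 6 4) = (0 8 5 1 14 7 12 15 6 10 3 4) = [8, 14, 2, 4, 0, 1, 10, 12, 5, 9, 3, 11, 15, 13, 7, 6]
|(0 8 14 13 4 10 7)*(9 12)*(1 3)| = |(0 8 14 13 4 10 7)(1 3)(9 12)| = 14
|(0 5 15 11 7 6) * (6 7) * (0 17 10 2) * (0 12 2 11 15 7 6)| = |(0 5 7 6 17 10 11)(2 12)| = 14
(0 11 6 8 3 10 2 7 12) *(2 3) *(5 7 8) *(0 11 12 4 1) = [12, 0, 8, 10, 1, 7, 5, 4, 2, 9, 3, 6, 11] = (0 12 11 6 5 7 4 1)(2 8)(3 10)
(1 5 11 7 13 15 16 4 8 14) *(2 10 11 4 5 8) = (1 8 14)(2 10 11 7 13 15 16 5 4) = [0, 8, 10, 3, 2, 4, 6, 13, 14, 9, 11, 7, 12, 15, 1, 16, 5]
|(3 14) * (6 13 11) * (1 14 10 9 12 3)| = 12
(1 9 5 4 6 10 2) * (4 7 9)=(1 4 6 10 2)(5 7 9)=[0, 4, 1, 3, 6, 7, 10, 9, 8, 5, 2]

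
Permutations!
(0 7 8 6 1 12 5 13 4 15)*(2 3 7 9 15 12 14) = (0 9 15)(1 14 2 3 7 8 6)(4 12 5 13) = [9, 14, 3, 7, 12, 13, 1, 8, 6, 15, 10, 11, 5, 4, 2, 0]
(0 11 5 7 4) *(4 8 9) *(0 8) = (0 11 5 7)(4 8 9) = [11, 1, 2, 3, 8, 7, 6, 0, 9, 4, 10, 5]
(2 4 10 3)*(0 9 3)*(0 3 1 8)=(0 9 1 8)(2 4 10 3)=[9, 8, 4, 2, 10, 5, 6, 7, 0, 1, 3]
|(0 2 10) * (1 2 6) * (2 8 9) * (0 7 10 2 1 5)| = 6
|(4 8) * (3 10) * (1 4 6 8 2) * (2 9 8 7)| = |(1 4 9 8 6 7 2)(3 10)| = 14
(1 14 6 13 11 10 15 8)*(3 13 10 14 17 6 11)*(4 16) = [0, 17, 2, 13, 16, 5, 10, 7, 1, 9, 15, 14, 12, 3, 11, 8, 4, 6] = (1 17 6 10 15 8)(3 13)(4 16)(11 14)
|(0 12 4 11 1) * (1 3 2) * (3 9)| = |(0 12 4 11 9 3 2 1)| = 8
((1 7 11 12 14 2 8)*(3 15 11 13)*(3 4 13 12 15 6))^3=[0, 14, 7, 6, 13, 5, 3, 2, 12, 9, 10, 15, 8, 4, 1, 11]=(1 14)(2 7)(3 6)(4 13)(8 12)(11 15)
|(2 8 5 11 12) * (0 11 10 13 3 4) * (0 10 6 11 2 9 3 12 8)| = 12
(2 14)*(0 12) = (0 12)(2 14) = [12, 1, 14, 3, 4, 5, 6, 7, 8, 9, 10, 11, 0, 13, 2]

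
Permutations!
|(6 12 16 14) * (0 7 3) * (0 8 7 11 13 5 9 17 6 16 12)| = |(0 11 13 5 9 17 6)(3 8 7)(14 16)| = 42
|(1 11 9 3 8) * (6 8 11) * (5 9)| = |(1 6 8)(3 11 5 9)| = 12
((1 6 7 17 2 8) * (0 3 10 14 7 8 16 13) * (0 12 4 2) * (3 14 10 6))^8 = (17)(2 12 16 4 13) = [0, 1, 12, 3, 13, 5, 6, 7, 8, 9, 10, 11, 16, 2, 14, 15, 4, 17]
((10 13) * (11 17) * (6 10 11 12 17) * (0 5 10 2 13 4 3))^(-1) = (0 3 4 10 5)(2 6 11 13)(12 17) = [3, 1, 6, 4, 10, 0, 11, 7, 8, 9, 5, 13, 17, 2, 14, 15, 16, 12]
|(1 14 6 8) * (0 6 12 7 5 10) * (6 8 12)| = |(0 8 1 14 6 12 7 5 10)| = 9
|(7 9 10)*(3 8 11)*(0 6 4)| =|(0 6 4)(3 8 11)(7 9 10)| =3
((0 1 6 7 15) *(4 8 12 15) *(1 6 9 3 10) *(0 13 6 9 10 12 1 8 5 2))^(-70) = (0 7 12 2 6 3 5 13 9 4 15)(1 8 10) = [7, 8, 6, 5, 15, 13, 3, 12, 10, 4, 1, 11, 2, 9, 14, 0]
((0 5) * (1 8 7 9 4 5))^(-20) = [1, 8, 2, 3, 5, 0, 6, 9, 7, 4] = (0 1 8 7 9 4 5)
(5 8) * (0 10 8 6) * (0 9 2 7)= [10, 1, 7, 3, 4, 6, 9, 0, 5, 2, 8]= (0 10 8 5 6 9 2 7)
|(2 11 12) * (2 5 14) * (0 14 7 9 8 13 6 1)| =|(0 14 2 11 12 5 7 9 8 13 6 1)| =12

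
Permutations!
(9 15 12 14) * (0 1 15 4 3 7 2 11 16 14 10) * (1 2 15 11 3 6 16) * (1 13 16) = (0 2 3 7 15 12 10)(1 11 13 16 14 9 4 6) = [2, 11, 3, 7, 6, 5, 1, 15, 8, 4, 0, 13, 10, 16, 9, 12, 14]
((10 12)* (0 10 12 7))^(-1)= (12)(0 7 10)= [7, 1, 2, 3, 4, 5, 6, 10, 8, 9, 0, 11, 12]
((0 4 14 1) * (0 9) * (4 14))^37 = (0 14 1 9) = [14, 9, 2, 3, 4, 5, 6, 7, 8, 0, 10, 11, 12, 13, 1]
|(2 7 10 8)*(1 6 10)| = |(1 6 10 8 2 7)| = 6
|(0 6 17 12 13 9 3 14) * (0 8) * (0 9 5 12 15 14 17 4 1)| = 12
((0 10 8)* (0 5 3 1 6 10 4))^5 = (0 4)(1 3 5 8 10 6) = [4, 3, 2, 5, 0, 8, 1, 7, 10, 9, 6]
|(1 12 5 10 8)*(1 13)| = |(1 12 5 10 8 13)| = 6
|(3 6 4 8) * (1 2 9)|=|(1 2 9)(3 6 4 8)|=12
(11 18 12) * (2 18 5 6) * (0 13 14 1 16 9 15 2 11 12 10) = [13, 16, 18, 3, 4, 6, 11, 7, 8, 15, 0, 5, 12, 14, 1, 2, 9, 17, 10] = (0 13 14 1 16 9 15 2 18 10)(5 6 11)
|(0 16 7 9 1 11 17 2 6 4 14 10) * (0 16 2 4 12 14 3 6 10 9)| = |(0 2 10 16 7)(1 11 17 4 3 6 12 14 9)| = 45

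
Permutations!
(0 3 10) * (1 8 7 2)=(0 3 10)(1 8 7 2)=[3, 8, 1, 10, 4, 5, 6, 2, 7, 9, 0]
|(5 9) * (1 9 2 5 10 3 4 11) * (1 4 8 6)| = 6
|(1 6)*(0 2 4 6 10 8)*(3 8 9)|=9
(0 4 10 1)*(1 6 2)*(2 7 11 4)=(0 2 1)(4 10 6 7 11)=[2, 0, 1, 3, 10, 5, 7, 11, 8, 9, 6, 4]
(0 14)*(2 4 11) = (0 14)(2 4 11) = [14, 1, 4, 3, 11, 5, 6, 7, 8, 9, 10, 2, 12, 13, 0]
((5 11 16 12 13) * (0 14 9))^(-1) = (0 9 14)(5 13 12 16 11) = [9, 1, 2, 3, 4, 13, 6, 7, 8, 14, 10, 5, 16, 12, 0, 15, 11]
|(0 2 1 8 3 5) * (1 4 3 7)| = 15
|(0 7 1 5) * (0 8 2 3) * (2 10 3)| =|(0 7 1 5 8 10 3)| =7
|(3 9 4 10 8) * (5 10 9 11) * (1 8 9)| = 8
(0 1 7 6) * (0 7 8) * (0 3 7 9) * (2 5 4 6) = (0 1 8 3 7 2 5 4 6 9) = [1, 8, 5, 7, 6, 4, 9, 2, 3, 0]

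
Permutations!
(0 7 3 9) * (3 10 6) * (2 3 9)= [7, 1, 3, 2, 4, 5, 9, 10, 8, 0, 6]= (0 7 10 6 9)(2 3)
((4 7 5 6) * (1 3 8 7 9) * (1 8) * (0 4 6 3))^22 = (0 3 7 9)(1 5 8 4) = [3, 5, 2, 7, 1, 8, 6, 9, 4, 0]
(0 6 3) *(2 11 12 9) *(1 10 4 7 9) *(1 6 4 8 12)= [4, 10, 11, 0, 7, 5, 3, 9, 12, 2, 8, 1, 6]= (0 4 7 9 2 11 1 10 8 12 6 3)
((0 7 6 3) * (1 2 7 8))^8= [8, 2, 7, 0, 4, 5, 3, 6, 1]= (0 8 1 2 7 6 3)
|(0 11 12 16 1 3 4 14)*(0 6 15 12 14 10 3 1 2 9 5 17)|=33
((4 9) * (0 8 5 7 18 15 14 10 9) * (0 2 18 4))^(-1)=(0 9 10 14 15 18 2 4 7 5 8)=[9, 1, 4, 3, 7, 8, 6, 5, 0, 10, 14, 11, 12, 13, 15, 18, 16, 17, 2]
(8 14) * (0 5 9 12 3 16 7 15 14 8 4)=(0 5 9 12 3 16 7 15 14 4)=[5, 1, 2, 16, 0, 9, 6, 15, 8, 12, 10, 11, 3, 13, 4, 14, 7]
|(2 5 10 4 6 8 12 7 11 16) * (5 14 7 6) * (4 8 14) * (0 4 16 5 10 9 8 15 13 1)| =|(0 4 10 15 13 1)(2 16)(5 9 8 12 6 14 7 11)| =24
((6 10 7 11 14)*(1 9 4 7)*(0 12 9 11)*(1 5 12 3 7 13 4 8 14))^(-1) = (0 7 3)(1 11)(4 13)(5 10 6 14 8 9 12) = [7, 11, 2, 0, 13, 10, 14, 3, 9, 12, 6, 1, 5, 4, 8]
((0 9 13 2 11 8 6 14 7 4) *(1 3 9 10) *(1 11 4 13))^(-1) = (0 4 2 13 7 14 6 8 11 10)(1 9 3) = [4, 9, 13, 1, 2, 5, 8, 14, 11, 3, 0, 10, 12, 7, 6]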